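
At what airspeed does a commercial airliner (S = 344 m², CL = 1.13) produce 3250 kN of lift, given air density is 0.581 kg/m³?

v = 170 m/s

L = ½ρv²S·CL ⇒ v = √(2L/(ρ·S·CL))
v = √(2 × 3.25×10^6 / (0.581 × 344 × 1.13)) = √28780 = 170 m/s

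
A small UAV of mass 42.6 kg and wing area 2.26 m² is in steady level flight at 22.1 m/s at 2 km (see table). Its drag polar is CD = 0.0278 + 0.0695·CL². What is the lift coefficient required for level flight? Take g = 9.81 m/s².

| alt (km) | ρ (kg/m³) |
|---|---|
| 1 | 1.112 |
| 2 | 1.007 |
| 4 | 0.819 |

At 2 km, from the table: ρ = 1.007 kg/m³.
In steady level flight, lift balances weight: W = mg = 42.6 × 9.81 = 417.91 N.
q = ½ρv² = ½ × 1.007 × 22.1² = 245.9 Pa.
CL = 2W/(ρv²S) = 2×417.91/(1.007×22.1²×2.26) = 0.7519.

CL = 0.752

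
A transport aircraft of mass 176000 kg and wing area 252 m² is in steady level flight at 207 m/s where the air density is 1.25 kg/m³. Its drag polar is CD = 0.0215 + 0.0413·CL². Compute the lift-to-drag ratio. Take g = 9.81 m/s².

L/D = 10.6

In steady level flight, lift balances weight: W = mg = 176000 × 9.81 = 1.7266×10^6 N.
Dynamic pressure q = 0.5 × 1.25 × 207² = 26780 Pa.
CL = W/(q·S) = 1.7266×10^6 / (26780 × 252) = 0.2558.
CD = 0.0215 + 0.0413 × 0.2558² = 0.0242.
L/D = CL/CD = 0.2558 / 0.0242 = 10.6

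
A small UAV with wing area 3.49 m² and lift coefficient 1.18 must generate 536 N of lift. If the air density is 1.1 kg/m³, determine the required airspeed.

L = ½ρv²S·CL ⇒ v = √(2L/(ρ·S·CL))
v = √(2 × 536 / (1.1 × 3.49 × 1.18)) = √236.6 = 15.4 m/s

v = 15.4 m/s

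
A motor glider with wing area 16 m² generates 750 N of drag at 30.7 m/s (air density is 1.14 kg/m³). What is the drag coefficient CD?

CD = 0.0873

From D = ½ρv²S·CD, rearranging gives CD = 2D/(ρv²S).
CD = 2 × 750 / (1.14 × 30.7² × 16) = 0.0873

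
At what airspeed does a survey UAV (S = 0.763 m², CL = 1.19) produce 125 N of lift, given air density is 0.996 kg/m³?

v = 16.6 m/s

L = ½ρv²S·CL ⇒ v = √(2L/(ρ·S·CL))
v = √(2 × 125 / (0.996 × 0.763 × 1.19)) = √276.4 = 16.6 m/s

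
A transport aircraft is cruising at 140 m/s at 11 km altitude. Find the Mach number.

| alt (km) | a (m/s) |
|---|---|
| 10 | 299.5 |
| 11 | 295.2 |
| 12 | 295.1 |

At 11 km, from the table: a = 295.2 m/s.
M = v/a = 140 / 295.2 = 0.474

M = 0.474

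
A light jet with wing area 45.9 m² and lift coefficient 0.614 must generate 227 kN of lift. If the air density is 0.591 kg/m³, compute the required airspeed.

L = ½ρv²S·CL ⇒ v = √(2L/(ρ·S·CL))
v = √(2 × 2.27×10^5 / (0.591 × 45.9 × 0.614)) = √27260 = 165 m/s

v = 165 m/s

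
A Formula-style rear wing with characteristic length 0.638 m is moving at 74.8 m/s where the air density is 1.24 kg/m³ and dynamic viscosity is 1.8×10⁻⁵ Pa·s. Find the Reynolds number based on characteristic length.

Re = 3.29×10^6

Re = ρ·v·c/μ = 1.24 × 74.8 × 0.638 / (1.8×10⁻⁵) = 3.29×10^6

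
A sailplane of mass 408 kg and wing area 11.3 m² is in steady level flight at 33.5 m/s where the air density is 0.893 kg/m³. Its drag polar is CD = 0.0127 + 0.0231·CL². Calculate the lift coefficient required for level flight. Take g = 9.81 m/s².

CL = 0.707

In steady level flight, lift balances weight: W = mg = 408 × 9.81 = 4002.5 N.
Dynamic pressure q = 0.5 × 0.893 × 33.5² = 501.1 Pa.
Required CL = L/(qS) = 4002.5/(501.1·11.3) = 0.7069.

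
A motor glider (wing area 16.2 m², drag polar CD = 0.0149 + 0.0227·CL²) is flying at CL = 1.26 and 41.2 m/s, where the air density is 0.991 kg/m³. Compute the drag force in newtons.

D = 694 N

CD = 0.0149 + 0.0227 × 1.26² = 0.05094
D = ½ρv²S·CD = ½ × 0.991 × 41.2² × 16.2 × 0.05094 = 694 N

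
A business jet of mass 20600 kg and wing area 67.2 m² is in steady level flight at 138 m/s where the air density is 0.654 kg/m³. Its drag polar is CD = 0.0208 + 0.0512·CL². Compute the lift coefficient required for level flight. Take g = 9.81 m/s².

CL = 0.483

In steady level flight, lift balances weight: W = mg = 20600 × 9.81 = 2.0209×10^5 N.
q = ½ρv² = ½ × 0.654 × 138² = 6227 Pa.
CL = W/(q·S) = 2.0209×10^5 / (6227 × 67.2) = 0.4829.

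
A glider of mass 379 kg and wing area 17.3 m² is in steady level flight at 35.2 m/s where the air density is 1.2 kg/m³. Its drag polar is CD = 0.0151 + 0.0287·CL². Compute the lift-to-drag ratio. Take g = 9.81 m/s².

In steady level flight, lift balances weight: W = mg = 379 × 9.81 = 3718 N.
q = ½ρv² = ½ × 1.2 × 35.2² = 743.4 Pa.
CL = W/(q·S) = 3718 / (743.4 × 17.3) = 0.2891.
CD = 0.0151 + 0.0287 × 0.2891² = 0.0175.
L/D = CL/CD = 0.2891 / 0.0175 = 16.5

L/D = 16.5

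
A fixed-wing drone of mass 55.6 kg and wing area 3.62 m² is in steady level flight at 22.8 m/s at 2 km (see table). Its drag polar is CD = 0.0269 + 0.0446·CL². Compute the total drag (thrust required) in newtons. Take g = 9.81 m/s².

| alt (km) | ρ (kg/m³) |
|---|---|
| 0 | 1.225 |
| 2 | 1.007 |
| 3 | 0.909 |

D = 39.5 N

At 2 km, from the table: ρ = 1.007 kg/m³.
Level flight ⇒ L = W = m·g = 55.6 × 9.81 = 545.44 N.
q = ½ρv² = ½ × 1.007 × 22.8² = 261.7 Pa.
Required CL = L/(qS) = 545.44/(261.7·3.62) = 0.5757.
CD = 0.0269 + 0.0446 × 0.5757² = 0.04168.
D = q·S·CD = 261.7 × 3.62 × 0.04168 = 39.49 N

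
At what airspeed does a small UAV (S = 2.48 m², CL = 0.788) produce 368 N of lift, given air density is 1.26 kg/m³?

v = 17.3 m/s

L = ½ρv²S·CL ⇒ v = √(2L/(ρ·S·CL))
v = √(2 × 368 / (1.26 × 2.48 × 0.788)) = √298.9 = 17.3 m/s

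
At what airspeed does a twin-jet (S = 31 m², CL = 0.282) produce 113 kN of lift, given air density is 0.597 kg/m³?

L = ½ρv²S·CL ⇒ v = √(2L/(ρ·S·CL))
v = √(2 × 1.13×10^5 / (0.597 × 31 × 0.282)) = √43300 = 208 m/s

v = 208 m/s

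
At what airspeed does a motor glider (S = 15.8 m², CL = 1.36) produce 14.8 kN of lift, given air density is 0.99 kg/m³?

v = 37.3 m/s

L = ½ρv²S·CL ⇒ v = √(2L/(ρ·S·CL))
v = √(2 × 14800 / (0.99 × 15.8 × 1.36)) = √1391 = 37.3 m/s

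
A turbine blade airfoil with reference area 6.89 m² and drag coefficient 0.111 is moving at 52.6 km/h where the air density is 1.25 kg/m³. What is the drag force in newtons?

Convert speed: v = 52.6 km/h ÷ 3.6 = 14.61 m/s.
Dynamic pressure q = ½ρv² = ½ × 1.25 × 14.61² = 133.4 Pa.
D = q·S·CD = 133.4 × 6.89 × 0.111 = 102 N

D = 102 N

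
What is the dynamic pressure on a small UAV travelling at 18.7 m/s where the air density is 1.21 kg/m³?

q = ½ρv² = ½ × 1.21 × 18.7² = 212 Pa

q = 212 Pa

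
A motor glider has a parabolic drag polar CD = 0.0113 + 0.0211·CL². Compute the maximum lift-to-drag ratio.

For CD = CD0 + K·CL², (L/D)max occurs at CL* = √(CD0/K) and equals 1/(2√(K·CD0)).
(L/D)max = 1/(2√(0.0211 × 0.0113)) = 1/(2 × 0.01544) = 32.4

(L/D)max = 32.4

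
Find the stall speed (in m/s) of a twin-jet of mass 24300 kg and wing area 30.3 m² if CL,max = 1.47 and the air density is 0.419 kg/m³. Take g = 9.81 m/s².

V_stall = 160 m/s

Weight W = mg = 24300 × 9.81 = 2.384×10^5 N.
V_stall = √(2W/(ρ·S·CL,max)) = √(2 × 2.384×10^5 / (0.419 × 30.3 × 1.47))
V_stall = √25550 = 160 m/s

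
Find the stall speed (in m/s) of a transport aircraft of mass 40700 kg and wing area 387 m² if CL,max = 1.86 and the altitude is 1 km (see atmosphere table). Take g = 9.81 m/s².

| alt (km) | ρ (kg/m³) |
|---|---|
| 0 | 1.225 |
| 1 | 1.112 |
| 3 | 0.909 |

At 1 km, from the table: ρ = 1.112 kg/m³.
Weight W = mg = 40700 × 9.81 = 3.993×10^5 N.
V_stall = √(2W/(ρ·S·CL,max)) = √(2 × 3.993×10^5 / (1.112 × 387 × 1.86))
V_stall = √997.6 = 31.6 m/s

V_stall = 31.6 m/s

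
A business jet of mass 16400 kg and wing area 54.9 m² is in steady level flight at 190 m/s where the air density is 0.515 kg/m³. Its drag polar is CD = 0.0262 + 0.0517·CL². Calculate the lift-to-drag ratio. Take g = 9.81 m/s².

L/D = 10.1

Weight W = mg = 16400 × 9.81 = 1.6088×10^5 N; in level flight L = W.
q = ½ρv² = ½ × 0.515 × 190² = 9296 Pa.
Required CL = L/(qS) = 1.6088×10^5/(9296·54.9) = 0.3153.
CD = 0.0262 + 0.0517 × 0.3153² = 0.03134.
L/D = CL/CD = 0.3153 / 0.03134 = 10.1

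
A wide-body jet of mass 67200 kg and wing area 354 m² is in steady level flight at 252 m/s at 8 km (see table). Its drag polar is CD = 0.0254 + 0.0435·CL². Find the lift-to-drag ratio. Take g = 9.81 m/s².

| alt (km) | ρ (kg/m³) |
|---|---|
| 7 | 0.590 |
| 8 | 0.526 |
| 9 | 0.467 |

At 8 km, from the table: ρ = 0.526 kg/m³.
In steady level flight, lift balances weight: W = mg = 67200 × 9.81 = 6.5923×10^5 N.
Dynamic pressure q = 0.5 × 0.526 × 252² = 16700 Pa.
Required CL = L/(qS) = 6.5923×10^5/(16700·354) = 0.1115.
CD = 0.0254 + 0.0435 × 0.1115² = 0.02594.
L/D = CL/CD = 0.1115 / 0.02594 = 4.3

L/D = 4.3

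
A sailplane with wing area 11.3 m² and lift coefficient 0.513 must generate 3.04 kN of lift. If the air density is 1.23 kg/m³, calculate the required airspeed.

v = 29.2 m/s

L = ½ρv²S·CL ⇒ v = √(2L/(ρ·S·CL))
v = √(2 × 3040 / (1.23 × 11.3 × 0.513)) = √852.7 = 29.2 m/s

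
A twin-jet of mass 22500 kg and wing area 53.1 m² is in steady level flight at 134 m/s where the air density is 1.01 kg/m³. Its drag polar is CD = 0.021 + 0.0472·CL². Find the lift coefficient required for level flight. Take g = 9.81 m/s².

CL = 0.458

Weight W = mg = 22500 × 9.81 = 2.2072×10^5 N; in level flight L = W.
q = ½ρv² = ½ × 1.01 × 134² = 9068 Pa.
CL = W/(q·S) = 2.2072×10^5 / (9068 × 53.1) = 0.4584.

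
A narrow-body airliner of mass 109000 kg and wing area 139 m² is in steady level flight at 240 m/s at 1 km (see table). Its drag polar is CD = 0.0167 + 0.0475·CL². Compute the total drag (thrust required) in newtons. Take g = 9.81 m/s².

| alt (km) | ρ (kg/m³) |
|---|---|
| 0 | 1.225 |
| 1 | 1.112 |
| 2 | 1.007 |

At 1 km, from the table: ρ = 1.112 kg/m³.
Weight W = mg = 109000 × 9.81 = 1.0693×10^6 N; in level flight L = W.
Dynamic pressure q = 0.5 × 1.112 × 240² = 32030 Pa.
Required CL = L/(qS) = 1.0693×10^6/(32030·139) = 0.2402.
CD = 0.0167 + 0.0475 × 0.2402² = 0.01944.
D = q·S·CD = 32030 × 139 × 0.01944 = 86540 N

D = 86500 N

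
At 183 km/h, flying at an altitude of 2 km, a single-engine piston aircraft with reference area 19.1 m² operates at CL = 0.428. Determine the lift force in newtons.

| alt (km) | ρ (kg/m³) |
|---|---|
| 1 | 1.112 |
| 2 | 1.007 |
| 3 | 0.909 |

L = 10600 N

At 2 km, from the table: ρ = 1.007 kg/m³.
Convert speed: v = 183 km/h ÷ 3.6 = 50.83 m/s.
L = ½ρv²S·CL = ½ × 1.007 × 50.83² × 19.1 × 0.428 = 10600 N ≈ 10.6 kN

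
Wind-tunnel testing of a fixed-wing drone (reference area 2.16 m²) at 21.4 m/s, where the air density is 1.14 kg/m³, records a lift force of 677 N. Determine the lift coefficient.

From L = ½ρv²S·CL, rearranging gives CL = 2L/(ρv²S).
CL = 2 × 677 / (1.14 × 21.4² × 2.16) = 1.2

CL = 1.2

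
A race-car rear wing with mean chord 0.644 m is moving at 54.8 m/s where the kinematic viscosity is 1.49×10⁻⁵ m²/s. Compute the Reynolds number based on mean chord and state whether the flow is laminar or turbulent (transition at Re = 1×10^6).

Re = v·c/ν = 54.8 × 0.644 / (1.49×10⁻⁵) = 2.37×10^6
Since 2.37×10^6 > 1×10^6, the flow is turbulent.

Re = 2.37×10^6 (turbulent)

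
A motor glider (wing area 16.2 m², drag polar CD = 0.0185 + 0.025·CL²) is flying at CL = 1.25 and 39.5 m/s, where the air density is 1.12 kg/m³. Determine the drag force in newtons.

CD = 0.0185 + 0.025 × 1.25² = 0.05756
D = ½ρv²S·CD = ½ × 1.12 × 39.5² × 16.2 × 0.05756 = 815 N

D = 815 N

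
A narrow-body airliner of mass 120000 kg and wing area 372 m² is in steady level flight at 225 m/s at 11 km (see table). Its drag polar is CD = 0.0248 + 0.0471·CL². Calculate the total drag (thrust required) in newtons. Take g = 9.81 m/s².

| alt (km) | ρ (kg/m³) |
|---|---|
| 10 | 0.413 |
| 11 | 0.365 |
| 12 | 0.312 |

At 11 km, from the table: ρ = 0.365 kg/m³.
In steady level flight, lift balances weight: W = mg = 120000 × 9.81 = 1.1772×10^6 N.
q = ½ρv² = ½ × 0.365 × 225² = 9239 Pa.
Required CL = L/(qS) = 1.1772×10^6/(9239·372) = 0.3425.
CD = 0.0248 + 0.0471 × 0.3425² = 0.03033.
D = q·S·CD = 9239 × 372 × 0.03033 = 1.042×10^5 N

D = 1.04×10^5 N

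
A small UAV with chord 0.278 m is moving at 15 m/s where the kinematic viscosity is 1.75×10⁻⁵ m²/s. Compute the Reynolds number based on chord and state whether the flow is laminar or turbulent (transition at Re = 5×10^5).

Re = v·c/ν = 15 × 0.278 / (1.75×10⁻⁵) = 2.38×10^5
Since 2.38×10^5 < 5×10^5, the flow is laminar.

Re = 2.38×10^5 (laminar)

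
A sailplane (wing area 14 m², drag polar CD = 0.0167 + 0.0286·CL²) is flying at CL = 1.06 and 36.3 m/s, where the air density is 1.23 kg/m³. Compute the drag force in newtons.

D = 554 N

CD = 0.0167 + 0.0286 × 1.06² = 0.04883
D = ½ρv²S·CD = ½ × 1.23 × 36.3² × 14 × 0.04883 = 554 N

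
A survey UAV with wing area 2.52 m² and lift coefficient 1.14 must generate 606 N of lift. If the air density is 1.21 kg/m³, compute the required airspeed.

v = 18.7 m/s

L = ½ρv²S·CL ⇒ v = √(2L/(ρ·S·CL))
v = √(2 × 606 / (1.21 × 2.52 × 1.14)) = √348.7 = 18.7 m/s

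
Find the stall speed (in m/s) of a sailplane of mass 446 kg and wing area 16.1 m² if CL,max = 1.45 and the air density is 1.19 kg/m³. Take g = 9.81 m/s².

Stall occurs when L = W at CL,max. W = mg = 446 × 9.81 = 4375 N.
From L = ½ρV²S·CL,max = W: V_stall = √(2W/(ρSCL,max)) = √(2·4375/(1.19·16.1·1.45))
V_stall = √315 = 17.7 m/s

V_stall = 17.7 m/s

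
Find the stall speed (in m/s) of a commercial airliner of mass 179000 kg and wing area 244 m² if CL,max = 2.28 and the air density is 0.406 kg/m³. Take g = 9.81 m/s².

At stall, lift equals weight: L = W = m·g = 179000 × 9.81 = 1.756×10^6 N.
V_stall = √(2W/(ρ·S·CL,max)) = √(2 × 1.756×10^6 / (0.406 × 244 × 2.28))
V_stall = √15550 = 125 m/s

V_stall = 125 m/s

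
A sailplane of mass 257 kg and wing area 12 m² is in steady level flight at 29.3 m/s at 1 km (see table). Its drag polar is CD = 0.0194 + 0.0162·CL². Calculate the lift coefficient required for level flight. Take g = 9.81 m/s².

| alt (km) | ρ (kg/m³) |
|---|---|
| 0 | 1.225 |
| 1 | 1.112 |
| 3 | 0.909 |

CL = 0.44

At 1 km, from the table: ρ = 1.112 kg/m³.
Level flight ⇒ L = W = m·g = 257 × 9.81 = 2521.2 N.
q = ½ρv² = ½ × 1.112 × 29.3² = 477.3 Pa.
Required CL = L/(qS) = 2521.2/(477.3·12) = 0.4402.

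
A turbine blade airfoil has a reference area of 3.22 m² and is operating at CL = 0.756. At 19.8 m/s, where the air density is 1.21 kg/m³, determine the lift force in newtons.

Dynamic pressure q = ½ρv² = ½ × 1.21 × 19.8² = 237.2 Pa.
L = q·S·CL = 237.2 × 3.22 × 0.756 = 577 N

L = 577 N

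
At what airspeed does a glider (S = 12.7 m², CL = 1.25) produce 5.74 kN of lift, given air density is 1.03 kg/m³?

L = ½ρv²S·CL ⇒ v = √(2L/(ρ·S·CL))
v = √(2 × 5740 / (1.03 × 12.7 × 1.25)) = √702.1 = 26.5 m/s

v = 26.5 m/s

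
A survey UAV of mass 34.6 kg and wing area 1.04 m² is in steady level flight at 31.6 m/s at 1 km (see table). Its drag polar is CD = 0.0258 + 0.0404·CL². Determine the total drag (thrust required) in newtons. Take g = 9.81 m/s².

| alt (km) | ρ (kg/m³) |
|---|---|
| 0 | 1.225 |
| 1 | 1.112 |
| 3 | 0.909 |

D = 23 N

At 1 km, from the table: ρ = 1.112 kg/m³.
Level flight ⇒ L = W = m·g = 34.6 × 9.81 = 339.43 N.
Dynamic pressure q = 0.5 × 1.112 × 31.6² = 555.2 Pa.
CL = W/(q·S) = 339.43 / (555.2 × 1.04) = 0.5878.
CD = 0.0258 + 0.0404 × 0.5878² = 0.03976.
D = q·S·CD = 555.2 × 1.04 × 0.03976 = 22.96 N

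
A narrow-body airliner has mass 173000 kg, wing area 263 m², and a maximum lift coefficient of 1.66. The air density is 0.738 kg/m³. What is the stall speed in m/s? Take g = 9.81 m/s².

Weight W = mg = 173000 × 9.81 = 1.697×10^6 N.
V_stall = √(2W/(ρ·S·CL,max)) = √(2 × 1.697×10^6 / (0.738 × 263 × 1.66))
V_stall = √10530 = 103 m/s

V_stall = 103 m/s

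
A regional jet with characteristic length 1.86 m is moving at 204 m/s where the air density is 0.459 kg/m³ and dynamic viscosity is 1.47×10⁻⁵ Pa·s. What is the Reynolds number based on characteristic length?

Re = 1.18×10^7

Re = ρ·v·c/μ = 0.459 × 204 × 1.86 / (1.47×10⁻⁵) = 1.18×10^7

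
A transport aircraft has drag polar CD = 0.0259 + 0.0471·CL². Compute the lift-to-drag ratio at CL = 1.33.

L/D = 12.2

CD = 0.0259 + 0.0471 × 1.33² = 0.1092
L/D = CL/CD = 1.33 / 0.1092 = 12.2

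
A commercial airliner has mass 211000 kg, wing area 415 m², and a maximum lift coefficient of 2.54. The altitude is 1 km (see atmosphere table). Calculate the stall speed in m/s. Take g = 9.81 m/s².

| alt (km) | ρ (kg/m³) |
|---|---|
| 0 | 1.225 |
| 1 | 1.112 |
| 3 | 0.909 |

V_stall = 59.4 m/s

At 1 km, from the table: ρ = 1.112 kg/m³.
Stall occurs when L = W at CL,max. W = mg = 211000 × 9.81 = 2.07×10^6 N.
From L = ½ρV²S·CL,max = W: V_stall = √(2W/(ρSCL,max)) = √(2·2.07×10^6/(1.112·415·2.54))
V_stall = √3532 = 59.4 m/s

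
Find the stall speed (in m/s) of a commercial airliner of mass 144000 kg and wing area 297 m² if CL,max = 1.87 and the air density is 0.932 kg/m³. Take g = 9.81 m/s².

V_stall = 73.9 m/s

Weight W = mg = 144000 × 9.81 = 1.413×10^6 N.
From L = ½ρV²S·CL,max = W: V_stall = √(2W/(ρSCL,max)) = √(2·1.413×10^6/(0.932·297·1.87))
V_stall = √5458 = 73.9 m/s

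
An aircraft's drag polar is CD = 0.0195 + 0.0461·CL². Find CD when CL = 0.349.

CD = 0.0195 + 0.0461 × 0.349² = 0.0195 + 0.005615 = 0.0251

CD = 0.0251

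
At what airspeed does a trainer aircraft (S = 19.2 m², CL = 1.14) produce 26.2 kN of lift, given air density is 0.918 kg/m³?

L = ½ρv²S·CL ⇒ v = √(2L/(ρ·S·CL))
v = √(2 × 26200 / (0.918 × 19.2 × 1.14)) = √2608 = 51.1 m/s

v = 51.1 m/s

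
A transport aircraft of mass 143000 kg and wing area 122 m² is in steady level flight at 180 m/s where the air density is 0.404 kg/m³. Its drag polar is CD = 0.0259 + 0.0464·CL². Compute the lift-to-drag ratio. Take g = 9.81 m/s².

L/D = 10.4

Weight W = mg = 143000 × 9.81 = 1.4028×10^6 N; in level flight L = W.
q = ½ρv² = ½ × 0.404 × 180² = 6545 Pa.
CL = W/(q·S) = 1.4028×10^6 / (6545 × 122) = 1.757.
CD = 0.0259 + 0.0464 × 1.757² = 0.1691.
L/D = CL/CD = 1.757 / 0.1691 = 10.4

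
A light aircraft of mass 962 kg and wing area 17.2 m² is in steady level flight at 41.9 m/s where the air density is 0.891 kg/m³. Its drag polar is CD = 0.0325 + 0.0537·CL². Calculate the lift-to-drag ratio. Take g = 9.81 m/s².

In steady level flight, lift balances weight: W = mg = 962 × 9.81 = 9437.2 N.
q = ½ρv² = ½ × 0.891 × 41.9² = 782.1 Pa.
Required CL = L/(qS) = 9437.2/(782.1·17.2) = 0.7015.
CD = 0.0325 + 0.0537 × 0.7015² = 0.05893.
L/D = CL/CD = 0.7015 / 0.05893 = 11.9

L/D = 11.9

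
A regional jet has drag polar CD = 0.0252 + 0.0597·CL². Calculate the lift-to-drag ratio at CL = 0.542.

L/D = 12.7

CD = 0.0252 + 0.0597 × 0.542² = 0.04274
L/D = CL/CD = 0.542 / 0.04274 = 12.7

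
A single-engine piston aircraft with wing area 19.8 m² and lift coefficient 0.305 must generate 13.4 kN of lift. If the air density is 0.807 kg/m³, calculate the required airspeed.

v = 74.2 m/s

L = ½ρv²S·CL ⇒ v = √(2L/(ρ·S·CL))
v = √(2 × 13400 / (0.807 × 19.8 × 0.305)) = √5499 = 74.2 m/s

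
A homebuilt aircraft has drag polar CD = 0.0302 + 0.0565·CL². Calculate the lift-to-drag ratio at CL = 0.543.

L/D = 11.6

CD = 0.0302 + 0.0565 × 0.543² = 0.04686
L/D = CL/CD = 0.543 / 0.04686 = 11.6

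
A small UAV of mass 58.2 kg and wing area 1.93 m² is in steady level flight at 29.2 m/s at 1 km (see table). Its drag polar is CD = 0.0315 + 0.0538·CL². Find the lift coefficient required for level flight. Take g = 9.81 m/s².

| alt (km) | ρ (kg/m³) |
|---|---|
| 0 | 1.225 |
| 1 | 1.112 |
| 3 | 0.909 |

CL = 0.624

At 1 km, from the table: ρ = 1.112 kg/m³.
Level flight ⇒ L = W = m·g = 58.2 × 9.81 = 570.94 N.
q = ½ρv² = ½ × 1.112 × 29.2² = 474.1 Pa.
CL = W/(q·S) = 570.94 / (474.1 × 1.93) = 0.624.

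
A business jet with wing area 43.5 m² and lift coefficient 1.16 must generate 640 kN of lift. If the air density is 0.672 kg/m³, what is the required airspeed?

L = ½ρv²S·CL ⇒ v = √(2L/(ρ·S·CL))
v = √(2 × 6.4×10^5 / (0.672 × 43.5 × 1.16)) = √37750 = 194 m/s

v = 194 m/s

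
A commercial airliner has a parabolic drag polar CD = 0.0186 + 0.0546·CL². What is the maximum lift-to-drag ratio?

(L/D)max = 15.7

For CD = CD0 + K·CL², (L/D)max occurs at CL* = √(CD0/K) and equals 1/(2√(K·CD0)).
(L/D)max = 1/(2√(0.0546 × 0.0186)) = 1/(2 × 0.03187) = 15.7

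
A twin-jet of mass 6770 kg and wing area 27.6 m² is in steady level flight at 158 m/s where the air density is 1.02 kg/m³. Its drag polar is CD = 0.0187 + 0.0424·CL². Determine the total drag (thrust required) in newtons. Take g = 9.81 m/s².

D = 7100 N

Weight W = mg = 6770 × 9.81 = 66414 N; in level flight L = W.
q = ½ρv² = ½ × 1.02 × 158² = 12730 Pa.
Required CL = L/(qS) = 66414/(12730·27.6) = 0.189.
CD = 0.0187 + 0.0424 × 0.189² = 0.02021.
D = q·S·CD = 12730 × 27.6 × 0.02021 = 7103 N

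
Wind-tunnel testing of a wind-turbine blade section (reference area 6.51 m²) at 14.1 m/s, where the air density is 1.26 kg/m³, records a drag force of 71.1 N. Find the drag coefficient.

CD = 0.0872

From D = ½ρv²S·CD, rearranging gives CD = 2D/(ρv²S).
CD = 2 × 71.1 / (1.26 × 14.1² × 6.51) = 0.0872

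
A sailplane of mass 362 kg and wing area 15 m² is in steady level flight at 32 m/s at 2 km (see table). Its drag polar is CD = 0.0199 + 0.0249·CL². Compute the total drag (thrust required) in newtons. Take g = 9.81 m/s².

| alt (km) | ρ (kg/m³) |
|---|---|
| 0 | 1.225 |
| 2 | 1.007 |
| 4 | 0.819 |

At 2 km, from the table: ρ = 1.007 kg/m³.
Weight W = mg = 362 × 9.81 = 3551.2 N; in level flight L = W.
Dynamic pressure q = 0.5 × 1.007 × 32² = 515.6 Pa.
CL = W/(q·S) = 3551.2 / (515.6 × 15) = 0.4592.
CD = 0.0199 + 0.0249 × 0.4592² = 0.02515.
D = q·S·CD = 515.6 × 15 × 0.02515 = 194.5 N

D = 195 N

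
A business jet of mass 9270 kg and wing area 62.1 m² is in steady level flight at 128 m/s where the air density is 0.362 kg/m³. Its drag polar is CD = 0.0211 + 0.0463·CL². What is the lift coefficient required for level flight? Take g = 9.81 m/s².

CL = 0.494

Level flight ⇒ L = W = m·g = 9270 × 9.81 = 90939 N.
Dynamic pressure q = 0.5 × 0.362 × 128² = 2966 Pa.
CL = W/(q·S) = 90939 / (2966 × 62.1) = 0.4938.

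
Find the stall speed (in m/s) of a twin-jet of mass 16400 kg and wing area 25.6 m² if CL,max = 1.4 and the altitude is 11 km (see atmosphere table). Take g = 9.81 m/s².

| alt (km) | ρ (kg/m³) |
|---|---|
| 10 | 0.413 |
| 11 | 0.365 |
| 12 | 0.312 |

At 11 km, from the table: ρ = 0.365 kg/m³.
Weight W = mg = 16400 × 9.81 = 1.609×10^5 N.
V_stall = √(2W/(ρ·S·CL,max)) = √(2 × 1.609×10^5 / (0.365 × 25.6 × 1.4))
V_stall = √24600 = 157 m/s

V_stall = 157 m/s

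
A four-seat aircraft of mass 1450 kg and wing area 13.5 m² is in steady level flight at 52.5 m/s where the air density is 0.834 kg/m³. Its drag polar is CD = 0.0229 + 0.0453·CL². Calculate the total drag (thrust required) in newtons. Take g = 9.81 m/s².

D = 946 N

Weight W = mg = 1450 × 9.81 = 14224 N; in level flight L = W.
Dynamic pressure q = 0.5 × 0.834 × 52.5² = 1149 Pa.
CL = W/(q·S) = 14224 / (1149 × 13.5) = 0.9167.
CD = 0.0229 + 0.0453 × 0.9167² = 0.06097.
D = q·S·CD = 1149 × 13.5 × 0.06097 = 946 N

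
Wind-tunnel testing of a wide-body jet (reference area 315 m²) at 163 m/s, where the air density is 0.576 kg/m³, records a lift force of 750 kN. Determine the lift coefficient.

From L = ½ρv²S·CL, rearranging gives CL = 2L/(ρv²S).
CL = 2 × 7.5×10^5 / (0.576 × 163² × 315) = 0.311

CL = 0.311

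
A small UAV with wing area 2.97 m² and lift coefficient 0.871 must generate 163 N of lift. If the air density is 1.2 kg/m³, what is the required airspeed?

L = ½ρv²S·CL ⇒ v = √(2L/(ρ·S·CL))
v = √(2 × 163 / (1.2 × 2.97 × 0.871)) = √105 = 10.2 m/s

v = 10.2 m/s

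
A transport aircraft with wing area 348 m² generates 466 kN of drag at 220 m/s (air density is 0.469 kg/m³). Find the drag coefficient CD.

CD = 0.118

From D = ½ρv²S·CD, rearranging gives CD = 2D/(ρv²S).
CD = 2 × 4.66×10^5 / (0.469 × 220² × 348) = 0.118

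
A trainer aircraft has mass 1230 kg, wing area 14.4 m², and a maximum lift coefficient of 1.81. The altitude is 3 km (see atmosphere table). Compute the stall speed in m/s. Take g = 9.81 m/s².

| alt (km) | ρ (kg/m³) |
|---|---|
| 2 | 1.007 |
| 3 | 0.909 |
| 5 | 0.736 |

At 3 km, from the table: ρ = 0.909 kg/m³.
Stall occurs when L = W at CL,max. W = mg = 1230 × 9.81 = 12070 N.
V_stall = √(2W/(ρ·S·CL,max)) = √(2 × 12070 / (0.909 × 14.4 × 1.81))
V_stall = √1019 = 31.9 m/s

V_stall = 31.9 m/s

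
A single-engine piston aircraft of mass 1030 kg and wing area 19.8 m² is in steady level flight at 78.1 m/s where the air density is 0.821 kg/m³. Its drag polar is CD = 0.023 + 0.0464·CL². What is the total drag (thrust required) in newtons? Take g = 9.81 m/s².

D = 1240 N

In steady level flight, lift balances weight: W = mg = 1030 × 9.81 = 10104 N.
Dynamic pressure q = 0.5 × 0.821 × 78.1² = 2504 Pa.
Required CL = L/(qS) = 10104/(2504·19.8) = 0.2038.
CD = 0.023 + 0.0464 × 0.2038² = 0.02493.
D = q·S·CD = 2504 × 19.8 × 0.02493 = 1236 N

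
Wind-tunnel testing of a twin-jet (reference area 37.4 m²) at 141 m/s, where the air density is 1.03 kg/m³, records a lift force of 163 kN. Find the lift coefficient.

From L = ½ρv²S·CL, rearranging gives CL = 2L/(ρv²S).
CL = 2 × 1.63×10^5 / (1.03 × 141² × 37.4) = 0.426

CL = 0.426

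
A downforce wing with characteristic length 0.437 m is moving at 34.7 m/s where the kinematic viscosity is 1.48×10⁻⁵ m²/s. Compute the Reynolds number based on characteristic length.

Re = 1.02×10^6

Re = v·c/ν = 34.7 × 0.437 / (1.48×10⁻⁵) = 1.02×10^6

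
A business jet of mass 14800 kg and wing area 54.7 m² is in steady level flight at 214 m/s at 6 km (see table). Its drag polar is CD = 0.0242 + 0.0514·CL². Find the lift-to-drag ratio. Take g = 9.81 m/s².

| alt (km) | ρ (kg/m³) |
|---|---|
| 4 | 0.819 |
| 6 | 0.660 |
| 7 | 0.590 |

At 6 km, from the table: ρ = 0.660 kg/m³.
Level flight ⇒ L = W = m·g = 14800 × 9.81 = 1.4519×10^5 N.
q = ½ρv² = ½ × 0.66 × 214² = 15110 Pa.
CL = 2W/(ρv²S) = 2×1.4519×10^5/(0.66×214²×54.7) = 0.1756.
CD = 0.0242 + 0.0514 × 0.1756² = 0.02579.
L/D = CL/CD = 0.1756 / 0.02579 = 6.81

L/D = 6.81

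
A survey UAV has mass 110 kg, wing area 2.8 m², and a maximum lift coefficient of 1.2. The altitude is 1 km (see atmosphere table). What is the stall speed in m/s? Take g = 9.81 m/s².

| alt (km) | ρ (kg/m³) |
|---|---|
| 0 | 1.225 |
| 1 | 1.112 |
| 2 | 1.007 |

At 1 km, from the table: ρ = 1.112 kg/m³.
Stall occurs when L = W at CL,max. W = mg = 110 × 9.81 = 1079 N.
V_stall = √(2W/(ρ·S·CL,max)) = √(2 × 1079 / (1.112 × 2.8 × 1.2))
V_stall = √577.6 = 24 m/s

V_stall = 24 m/s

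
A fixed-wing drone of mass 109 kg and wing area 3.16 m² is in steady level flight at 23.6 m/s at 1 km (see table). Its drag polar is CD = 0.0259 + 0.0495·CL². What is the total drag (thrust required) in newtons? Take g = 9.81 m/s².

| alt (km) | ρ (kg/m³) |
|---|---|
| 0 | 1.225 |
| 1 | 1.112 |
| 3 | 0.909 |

D = 83.2 N

At 1 km, from the table: ρ = 1.112 kg/m³.
Level flight ⇒ L = W = m·g = 109 × 9.81 = 1069.3 N.
Dynamic pressure q = 0.5 × 1.112 × 23.6² = 309.7 Pa.
CL = 2W/(ρv²S) = 2×1069.3/(1.112×23.6²×3.16) = 1.093.
CD = 0.0259 + 0.0495 × 1.093² = 0.08501.
D = q·S·CD = 309.7 × 3.16 × 0.08501 = 83.18 N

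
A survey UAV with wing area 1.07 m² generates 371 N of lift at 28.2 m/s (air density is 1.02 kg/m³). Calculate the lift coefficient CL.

CL = 0.855

From L = ½ρv²S·CL, rearranging gives CL = 2L/(ρv²S).
CL = 2 × 371 / (1.02 × 28.2² × 1.07) = 0.855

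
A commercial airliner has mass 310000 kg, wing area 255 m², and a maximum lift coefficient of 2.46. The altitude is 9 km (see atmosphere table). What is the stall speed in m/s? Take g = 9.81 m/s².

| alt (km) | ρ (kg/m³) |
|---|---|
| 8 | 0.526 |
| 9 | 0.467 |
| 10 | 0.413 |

At 9 km, from the table: ρ = 0.467 kg/m³.
Stall occurs when L = W at CL,max. W = mg = 310000 × 9.81 = 3.041×10^6 N.
V_stall = √(2W/(ρ·S·CL,max)) = √(2 × 3.041×10^6 / (0.467 × 255 × 2.46))
V_stall = √20760 = 144 m/s

V_stall = 144 m/s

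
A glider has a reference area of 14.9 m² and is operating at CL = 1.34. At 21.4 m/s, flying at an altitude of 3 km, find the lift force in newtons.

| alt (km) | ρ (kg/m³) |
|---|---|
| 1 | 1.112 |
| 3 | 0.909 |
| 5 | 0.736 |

At 3 km, from the table: ρ = 0.909 kg/m³.
Dynamic pressure q = ½ρv² = ½ × 0.909 × 21.4² = 208.1 Pa.
L = q·S·CL = 208.1 × 14.9 × 1.34 = 4160 N

L = 4160 N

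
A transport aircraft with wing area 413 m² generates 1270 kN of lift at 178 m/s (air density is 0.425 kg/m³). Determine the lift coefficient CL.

CL = 0.457

From L = ½ρv²S·CL, rearranging gives CL = 2L/(ρv²S).
CL = 2 × 1.27×10^6 / (0.425 × 178² × 413) = 0.457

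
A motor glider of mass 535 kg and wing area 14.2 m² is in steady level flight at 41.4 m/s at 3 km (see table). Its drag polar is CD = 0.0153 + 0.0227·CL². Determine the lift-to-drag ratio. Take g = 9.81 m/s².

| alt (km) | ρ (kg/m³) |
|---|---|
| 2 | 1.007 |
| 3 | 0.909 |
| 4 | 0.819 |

At 3 km, from the table: ρ = 0.909 kg/m³.
Level flight ⇒ L = W = m·g = 535 × 9.81 = 5248.4 N.
q = ½ρv² = ½ × 0.909 × 41.4² = 779 Pa.
CL = 2W/(ρv²S) = 2×5248.4/(0.909×41.4²×14.2) = 0.4745.
CD = 0.0153 + 0.0227 × 0.4745² = 0.02041.
L/D = CL/CD = 0.4745 / 0.02041 = 23.2

L/D = 23.2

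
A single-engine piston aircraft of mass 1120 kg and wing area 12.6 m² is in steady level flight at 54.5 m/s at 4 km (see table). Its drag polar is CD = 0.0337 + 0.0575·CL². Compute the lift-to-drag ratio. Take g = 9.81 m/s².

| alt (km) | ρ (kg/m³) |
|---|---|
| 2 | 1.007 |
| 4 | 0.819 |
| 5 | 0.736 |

At 4 km, from the table: ρ = 0.819 kg/m³.
Level flight ⇒ L = W = m·g = 1120 × 9.81 = 10987 N.
Dynamic pressure q = 0.5 × 0.819 × 54.5² = 1216 Pa.
CL = W/(q·S) = 10987 / (1216 × 12.6) = 0.7169.
CD = 0.0337 + 0.0575 × 0.7169² = 0.06325.
L/D = CL/CD = 0.7169 / 0.06325 = 11.3

L/D = 11.3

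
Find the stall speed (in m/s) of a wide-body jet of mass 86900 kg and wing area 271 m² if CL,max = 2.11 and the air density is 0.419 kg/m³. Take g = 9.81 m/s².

V_stall = 84.4 m/s

At stall, lift equals weight: L = W = m·g = 86900 × 9.81 = 8.525×10^5 N.
From L = ½ρV²S·CL,max = W: V_stall = √(2W/(ρSCL,max)) = √(2·8.525×10^5/(0.419·271·2.11))
V_stall = √7116 = 84.4 m/s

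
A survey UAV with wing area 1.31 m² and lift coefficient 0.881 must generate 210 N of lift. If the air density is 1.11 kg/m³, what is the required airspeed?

v = 18.1 m/s

L = ½ρv²S·CL ⇒ v = √(2L/(ρ·S·CL))
v = √(2 × 210 / (1.11 × 1.31 × 0.881)) = √327.9 = 18.1 m/s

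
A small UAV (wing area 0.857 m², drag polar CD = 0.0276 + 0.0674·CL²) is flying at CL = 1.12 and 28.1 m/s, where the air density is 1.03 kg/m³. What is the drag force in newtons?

D = 39.1 N

CD = 0.0276 + 0.0674 × 1.12² = 0.1121
D = ½ρv²S·CD = ½ × 1.03 × 28.1² × 0.857 × 0.1121 = 39.1 N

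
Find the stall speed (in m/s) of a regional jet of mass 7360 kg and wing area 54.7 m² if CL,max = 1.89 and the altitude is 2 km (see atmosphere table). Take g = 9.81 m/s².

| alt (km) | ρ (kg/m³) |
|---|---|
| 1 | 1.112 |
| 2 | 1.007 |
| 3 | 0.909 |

V_stall = 37.2 m/s

At 2 km, from the table: ρ = 1.007 kg/m³.
Stall occurs when L = W at CL,max. W = mg = 7360 × 9.81 = 72200 N.
From L = ½ρV²S·CL,max = W: V_stall = √(2W/(ρSCL,max)) = √(2·72200/(1.007·54.7·1.89))
V_stall = √1387 = 37.2 m/s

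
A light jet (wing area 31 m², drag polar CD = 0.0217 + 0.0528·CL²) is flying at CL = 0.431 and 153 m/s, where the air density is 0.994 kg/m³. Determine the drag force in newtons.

D = 11400 N

CD = 0.0217 + 0.0528 × 0.431² = 0.03151
D = ½ρv²S·CD = ½ × 0.994 × 153² × 31 × 0.03151 = 11400 N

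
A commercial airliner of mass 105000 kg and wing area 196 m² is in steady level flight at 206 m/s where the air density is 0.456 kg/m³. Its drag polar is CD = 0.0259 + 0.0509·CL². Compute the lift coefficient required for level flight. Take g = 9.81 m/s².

Level flight ⇒ L = W = m·g = 105000 × 9.81 = 1.03×10^6 N.
q = ½ρv² = ½ × 0.456 × 206² = 9675 Pa.
Required CL = L/(qS) = 1.03×10^6/(9675·196) = 0.5432.

CL = 0.543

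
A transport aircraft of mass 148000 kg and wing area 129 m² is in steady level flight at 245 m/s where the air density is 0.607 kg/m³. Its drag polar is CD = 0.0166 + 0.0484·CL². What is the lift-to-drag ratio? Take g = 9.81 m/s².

In steady level flight, lift balances weight: W = mg = 148000 × 9.81 = 1.4519×10^6 N.
q = ½ρv² = ½ × 0.607 × 245² = 18220 Pa.
Required CL = L/(qS) = 1.4519×10^6/(18220·129) = 0.6178.
CD = 0.0166 + 0.0484 × 0.6178² = 0.03507.
L/D = CL/CD = 0.6178 / 0.03507 = 17.6

L/D = 17.6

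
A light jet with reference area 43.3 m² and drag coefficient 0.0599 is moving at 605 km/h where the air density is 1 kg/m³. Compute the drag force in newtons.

Convert speed: v = 605 km/h ÷ 3.6 = 168.1 m/s.
Dynamic pressure q = ½ρv² = ½ × 1 × 168.1² = 14120 Pa.
D = q·S·CD = 14120 × 43.3 × 0.0599 = 36600 N ≈ 36.6 kN

D = 36600 N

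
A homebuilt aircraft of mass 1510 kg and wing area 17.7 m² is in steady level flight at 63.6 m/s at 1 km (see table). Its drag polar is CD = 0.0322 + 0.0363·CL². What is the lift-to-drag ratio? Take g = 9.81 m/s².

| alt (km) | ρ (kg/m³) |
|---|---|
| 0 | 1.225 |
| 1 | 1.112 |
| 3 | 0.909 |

At 1 km, from the table: ρ = 1.112 kg/m³.
Level flight ⇒ L = W = m·g = 1510 × 9.81 = 14813 N.
q = ½ρv² = ½ × 1.112 × 63.6² = 2249 Pa.
Required CL = L/(qS) = 14813/(2249·17.7) = 0.3721.
CD = 0.0322 + 0.0363 × 0.3721² = 0.03723.
L/D = CL/CD = 0.3721 / 0.03723 = 10

L/D = 10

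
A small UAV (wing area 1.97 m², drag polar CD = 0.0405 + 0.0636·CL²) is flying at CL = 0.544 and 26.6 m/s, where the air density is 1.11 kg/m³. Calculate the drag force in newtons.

D = 45.9 N

CD = 0.0405 + 0.0636 × 0.544² = 0.05932
D = ½ρv²S·CD = ½ × 1.11 × 26.6² × 1.97 × 0.05932 = 45.9 N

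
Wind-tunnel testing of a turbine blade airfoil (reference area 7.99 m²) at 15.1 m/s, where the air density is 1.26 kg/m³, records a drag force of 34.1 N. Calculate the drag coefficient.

CD = 0.0297

From D = ½ρv²S·CD, rearranging gives CD = 2D/(ρv²S).
CD = 2 × 34.1 / (1.26 × 15.1² × 7.99) = 0.0297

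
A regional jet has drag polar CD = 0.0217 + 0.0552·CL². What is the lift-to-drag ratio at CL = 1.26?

CD = 0.0217 + 0.0552 × 1.26² = 0.1093
L/D = CL/CD = 1.26 / 0.1093 = 11.5

L/D = 11.5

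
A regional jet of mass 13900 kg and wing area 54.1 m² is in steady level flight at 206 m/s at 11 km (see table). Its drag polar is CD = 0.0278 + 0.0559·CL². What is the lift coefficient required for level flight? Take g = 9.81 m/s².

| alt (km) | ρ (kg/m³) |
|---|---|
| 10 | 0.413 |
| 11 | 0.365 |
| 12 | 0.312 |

CL = 0.325

At 11 km, from the table: ρ = 0.365 kg/m³.
Level flight ⇒ L = W = m·g = 13900 × 9.81 = 1.3636×10^5 N.
q = ½ρv² = ½ × 0.365 × 206² = 7745 Pa.
CL = W/(q·S) = 1.3636×10^5 / (7745 × 54.1) = 0.3255.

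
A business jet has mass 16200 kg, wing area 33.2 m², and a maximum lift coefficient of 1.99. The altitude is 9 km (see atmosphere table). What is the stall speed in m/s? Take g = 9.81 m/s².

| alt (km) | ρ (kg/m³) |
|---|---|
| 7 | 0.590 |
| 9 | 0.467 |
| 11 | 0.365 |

At 9 km, from the table: ρ = 0.467 kg/m³.
Stall occurs when L = W at CL,max. W = mg = 16200 × 9.81 = 1.589×10^5 N.
From L = ½ρV²S·CL,max = W: V_stall = √(2W/(ρSCL,max)) = √(2·1.589×10^5/(0.467·33.2·1.99))
V_stall = √10300 = 101 m/s

V_stall = 101 m/s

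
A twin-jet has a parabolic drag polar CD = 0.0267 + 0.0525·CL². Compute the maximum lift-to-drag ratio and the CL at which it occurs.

For CD = CD0 + K·CL², (L/D)max occurs at CL* = √(CD0/K) and equals 1/(2√(K·CD0)).
(L/D)max = 1/(2√(0.0525 × 0.0267)) = 1/(2 × 0.03744) = 13.4
CL* = √(0.0267/0.0525) = 0.713

(L/D)max = 13.4, at CL = 0.713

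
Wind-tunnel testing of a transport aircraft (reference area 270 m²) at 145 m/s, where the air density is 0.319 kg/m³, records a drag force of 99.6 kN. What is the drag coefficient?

From D = ½ρv²S·CD, rearranging gives CD = 2D/(ρv²S).
CD = 2 × 99600 / (0.319 × 145² × 270) = 0.11

CD = 0.11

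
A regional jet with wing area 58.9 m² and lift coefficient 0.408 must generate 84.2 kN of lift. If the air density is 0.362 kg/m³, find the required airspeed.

L = ½ρv²S·CL ⇒ v = √(2L/(ρ·S·CL))
v = √(2 × 84200 / (0.362 × 58.9 × 0.408)) = √19360 = 139 m/s

v = 139 m/s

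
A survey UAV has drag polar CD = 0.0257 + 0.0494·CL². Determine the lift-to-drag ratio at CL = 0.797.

L/D = 14

CD = 0.0257 + 0.0494 × 0.797² = 0.05708
L/D = CL/CD = 0.797 / 0.05708 = 14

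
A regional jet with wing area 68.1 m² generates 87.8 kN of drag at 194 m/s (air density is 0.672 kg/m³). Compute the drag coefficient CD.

CD = 0.102

From D = ½ρv²S·CD, rearranging gives CD = 2D/(ρv²S).
CD = 2 × 87800 / (0.672 × 194² × 68.1) = 0.102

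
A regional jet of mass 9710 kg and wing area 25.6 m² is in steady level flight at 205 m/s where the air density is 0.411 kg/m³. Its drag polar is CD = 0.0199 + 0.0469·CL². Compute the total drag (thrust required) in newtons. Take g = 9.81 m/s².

Level flight ⇒ L = W = m·g = 9710 × 9.81 = 95255 N.
Dynamic pressure q = 0.5 × 0.411 × 205² = 8636 Pa.
Required CL = L/(qS) = 95255/(8636·25.6) = 0.4309.
CD = 0.0199 + 0.0469 × 0.4309² = 0.02861.
D = q·S·CD = 8636 × 25.6 × 0.02861 = 6324 N

D = 6320 N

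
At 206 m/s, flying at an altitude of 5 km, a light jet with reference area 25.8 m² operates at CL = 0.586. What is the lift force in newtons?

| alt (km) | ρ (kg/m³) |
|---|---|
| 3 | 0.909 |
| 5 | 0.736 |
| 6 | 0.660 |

L = 2.36×10^5 N

At 5 km, from the table: ρ = 0.736 kg/m³.
Dynamic pressure q = ½ρv² = ½ × 0.736 × 206² = 15620 Pa.
L = q·S·CL = 15620 × 25.8 × 0.586 = 2.36×10^5 N ≈ 236 kN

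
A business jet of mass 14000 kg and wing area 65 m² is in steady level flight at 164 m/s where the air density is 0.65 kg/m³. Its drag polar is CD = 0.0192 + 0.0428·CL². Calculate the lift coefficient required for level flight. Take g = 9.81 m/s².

CL = 0.242

In steady level flight, lift balances weight: W = mg = 14000 × 9.81 = 1.3734×10^5 N.
q = ½ρv² = ½ × 0.65 × 164² = 8741 Pa.
CL = W/(q·S) = 1.3734×10^5 / (8741 × 65) = 0.2417.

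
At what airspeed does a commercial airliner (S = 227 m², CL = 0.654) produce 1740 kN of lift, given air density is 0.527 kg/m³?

L = ½ρv²S·CL ⇒ v = √(2L/(ρ·S·CL))
v = √(2 × 1.74×10^6 / (0.527 × 227 × 0.654)) = √44480 = 211 m/s

v = 211 m/s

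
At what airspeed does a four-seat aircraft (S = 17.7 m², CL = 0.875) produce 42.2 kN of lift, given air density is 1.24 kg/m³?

v = 66.3 m/s

L = ½ρv²S·CL ⇒ v = √(2L/(ρ·S·CL))
v = √(2 × 42200 / (1.24 × 17.7 × 0.875)) = √4395 = 66.3 m/s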